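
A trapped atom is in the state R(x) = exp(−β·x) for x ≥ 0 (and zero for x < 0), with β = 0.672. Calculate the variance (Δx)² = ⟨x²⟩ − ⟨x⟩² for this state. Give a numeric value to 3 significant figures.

Compute ⟨x⟩ and ⟨x²⟩ separately, then (Δx)² = ⟨x²⟩ − ⟨x⟩².
Every integrand reduces to terms xʲ·e^(−2βx) on [0, ∞); use ∫₀^∞ xʲ·e^(−2βx) dx = j!/(2β)^(j+1).
Normalization: ∫|R|² dx = 0.74405.
⟨x⟩ = 0.74405 and ⟨x²⟩ = 1.1072.
(Δx)² = 1.1072 − (0.74405)² = 0.55361.

0.554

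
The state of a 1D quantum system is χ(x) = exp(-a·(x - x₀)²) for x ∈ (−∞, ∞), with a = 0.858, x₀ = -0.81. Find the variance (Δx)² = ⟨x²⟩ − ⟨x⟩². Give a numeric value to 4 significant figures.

Compute ⟨x⟩ and ⟨x²⟩ separately, then (Δx)² = ⟨x²⟩ − ⟨x⟩².
Gaussian moments (u = x − x₀): ∫u^(2j)·e^(−2au²) du = (2j−1)!!/(4a)^j · √(π/(2a)), odd powers integrate to 0; here √(π/(2a)) = 1.3531.
Normalization: ∫|χ|² dx = 1.3531.
⟨x⟩ = -0.81000 and ⟨x²⟩ = 0.94748.
(Δx)² = 0.94748 − (-0.81000)² = 0.29138.

0.2914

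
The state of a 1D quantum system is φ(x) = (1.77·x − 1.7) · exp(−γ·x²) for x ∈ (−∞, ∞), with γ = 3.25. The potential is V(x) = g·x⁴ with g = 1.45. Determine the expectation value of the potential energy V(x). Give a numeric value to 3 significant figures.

⟨V⟩ = ∫ V(x)·|φ|² dx / ∫|φ|² dx.
Expand each integrand as polynomial × e^(−2γx²) and use ∫x^(2j)·e^(−2γx²) dx = (2j−1)!!/(4γ)^j · √(π/(2γ)), odd powers → 0; here √(π/(2γ)) = 0.69521.
State is unnormalized: ∫|φ|² dx = 2.1767, and ∫φ*·V(x)·φ dx = 0.073277, so ⟨V⟩ = 0.073277 / 2.1767.
⟨V⟩ = 0.033664.

0.0337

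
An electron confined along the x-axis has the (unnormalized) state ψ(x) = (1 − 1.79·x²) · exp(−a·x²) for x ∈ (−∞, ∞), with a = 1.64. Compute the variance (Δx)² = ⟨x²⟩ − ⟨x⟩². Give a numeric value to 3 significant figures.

Compute ⟨x⟩ and ⟨x²⟩ separately, then (Δx)² = ⟨x²⟩ − ⟨x⟩².
Expand each integrand as polynomial × e^(−2ax²) and use ∫x^(2j)·e^(−2ax²) dx = (2j−1)!!/(4a)^j · √(π/(2a)), odd powers → 0; here √(π/(2a)) = 0.97867.
Normalization: ∫|ψ|² dx = 0.66318.
⟨x⟩ = 0.0000 and ⟨x²⟩ = 0.10790.
(Δx)² = 0.10790 − (0.0000)² = 0.10790.

0.108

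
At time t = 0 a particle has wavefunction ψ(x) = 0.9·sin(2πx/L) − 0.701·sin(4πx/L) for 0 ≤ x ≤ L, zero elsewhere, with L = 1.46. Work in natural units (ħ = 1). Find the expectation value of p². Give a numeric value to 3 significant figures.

p² ψ = −ħ² d²ψ/dx²; ⟨p²⟩ = −ħ² ∫ ψ*·ψ'' dx / ∫|ψ|² dx.
d²/dx² sin(jπx/L) = −(jπ/L)²·sin(jπx/L); on 0 ≤ x ≤ L, ∫sin²(jπx/L) dx = L/2 and ∫sin(jπx/L)·sin(lπx/L) dx = 0 for j ≠ l, so only diagonal terms survive in ∫|ψ|² and ∫ψ·ψ″; ∫ψ·ψ′ dx = [ψ²/2] between the walls = 0.
State is unnormalized: ∫|ψ|² dx = 0.95002, and ∫ψ*·(−ħ² ψ'') dx = 37.526, so ⟨p²⟩ = 37.526 / 0.95002.
⟨p²⟩ = 39.500.

39.5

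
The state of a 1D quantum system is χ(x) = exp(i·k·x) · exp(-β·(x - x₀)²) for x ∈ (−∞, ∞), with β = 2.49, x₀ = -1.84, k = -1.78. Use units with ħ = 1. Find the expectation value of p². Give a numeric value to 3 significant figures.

p² χ = −ħ² d²χ/dx²; ⟨p²⟩ = −ħ² ∫ χ*·χ'' dx / ∫|χ|² dx.
Gaussian moments (u = x − x₀): ∫u^(2j)·e^(−2βu²) du = (2j−1)!!/(4β)^j · √(π/(2β)), odd powers integrate to 0; here √(π/(2β)) = 0.79426. Derivatives: χ′ = (ik − 2βu)·χ, χ″ = ((ik − 2βu)² − 2β)·χ; the odd-in-u pieces drop out.
State is unnormalized: ∫|χ|² dx = 0.79426, and ∫χ*·(−ħ² χ'') dx = 4.4942, so ⟨p²⟩ = 4.4942 / 0.79426.
⟨p²⟩ = 5.6584.

5.66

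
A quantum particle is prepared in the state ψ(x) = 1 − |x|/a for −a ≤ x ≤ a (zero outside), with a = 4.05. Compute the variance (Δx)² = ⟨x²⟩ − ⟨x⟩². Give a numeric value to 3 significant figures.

1.64

Compute ⟨x⟩ and ⟨x²⟩ separately, then (Δx)² = ⟨x²⟩ − ⟨x⟩².
ψ is even, so ∫ over [−a, a] = 2∫₀ᵃ with ψ = 1 − x/a there: ∫₀ᵃ (1 − x/a)² dx = a/3, ∫₀ᵃ x²(1 − x/a)² dx = a³/30, ∫₀ᵃ x⁴(1 − x/a)² dx = a⁵/105.
Normalization: ∫|ψ|² dx = 2.7000.
⟨x⟩ = 0.0000 and ⟨x²⟩ = 1.6403.
(Δx)² = 1.6403 − (0.0000)² = 1.6403.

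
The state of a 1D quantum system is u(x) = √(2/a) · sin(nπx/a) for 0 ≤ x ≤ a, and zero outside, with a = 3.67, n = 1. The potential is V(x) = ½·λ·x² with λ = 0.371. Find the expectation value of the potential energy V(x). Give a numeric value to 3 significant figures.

⟨V⟩ = ∫ V(x)·|u|² dx.
With sin²θ = (1 − cos2θ)/2 on 0 ≤ x ≤ a: ∫sin²(nπx/a) dx = a/2, ∫x·sin²(nπx/a) dx = a²/4, ∫x²·sin²(nπx/a) dx = a³·(1/6 − 1/(4n²π²)); higher powers xᵏ the same way, integrating xᵏ·cos(2nπx/a) by parts.
⟨V⟩ = 0.70625.

0.706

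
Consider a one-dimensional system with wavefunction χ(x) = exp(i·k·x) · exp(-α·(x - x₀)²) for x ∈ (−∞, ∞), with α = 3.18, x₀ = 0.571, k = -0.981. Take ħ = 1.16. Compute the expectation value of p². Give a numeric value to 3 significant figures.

p² χ = −ħ² d²χ/dx²; ⟨p²⟩ = −ħ² ∫ χ*·χ'' dx / ∫|χ|² dx.
Gaussian moments (u = x − x₀): ∫u^(2j)·e^(−2αu²) du = (2j−1)!!/(4α)^j · √(π/(2α)), odd powers integrate to 0; here √(π/(2α)) = 0.70282. Derivatives: χ′ = (ik − 2αu)·χ, χ″ = ((ik − 2αu)² − 2α)·χ; the odd-in-u pieces drop out.
State is unnormalized: ∫|χ|² dx = 0.70282, and ∫χ*·(−ħ² χ'') dx = 3.9175, so ⟨p²⟩ = 3.9175 / 0.70282.
⟨p²⟩ = 5.5740.

5.57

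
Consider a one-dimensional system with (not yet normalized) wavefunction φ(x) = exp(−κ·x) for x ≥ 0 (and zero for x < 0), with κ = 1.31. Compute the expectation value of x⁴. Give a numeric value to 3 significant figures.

⟨x⁴⟩ = ∫ x⁴·|φ|² dx / ∫|φ|² dx (integrals over the domain).
Every integrand reduces to terms xʲ·e^(−2κx) on [0, ∞); use ∫₀^∞ xʲ·e^(−2κx) dx = j!/(2κ)^(j+1).
State is unnormalized: ∫|φ|² dx = 0.38168, and ∫φ*·x⁴·φ dx = 0.19440, so ⟨x⁴⟩ = 0.19440 / 0.38168.
⟨x⁴⟩ = 0.50934.

0.509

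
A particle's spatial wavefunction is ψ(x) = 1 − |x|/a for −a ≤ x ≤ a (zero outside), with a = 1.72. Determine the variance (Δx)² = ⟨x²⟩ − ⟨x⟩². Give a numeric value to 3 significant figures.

0.296

Compute ⟨x⟩ and ⟨x²⟩ separately, then (Δx)² = ⟨x²⟩ − ⟨x⟩².
ψ is even, so ∫ over [−a, a] = 2∫₀ᵃ with ψ = 1 − x/a there: ∫₀ᵃ (1 − x/a)² dx = a/3, ∫₀ᵃ x²(1 − x/a)² dx = a³/30, ∫₀ᵃ x⁴(1 − x/a)² dx = a⁵/105.
Normalization: ∫|ψ|² dx = 1.1467.
⟨x⟩ = 0.0000 and ⟨x²⟩ = 0.29584.
(Δx)² = 0.29584 − (0.0000)² = 0.29584.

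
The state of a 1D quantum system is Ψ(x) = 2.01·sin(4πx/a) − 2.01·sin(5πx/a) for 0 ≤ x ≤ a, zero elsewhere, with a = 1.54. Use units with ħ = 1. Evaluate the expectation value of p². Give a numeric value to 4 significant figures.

p² Ψ = −ħ² d²Ψ/dx²; ⟨p²⟩ = −ħ² ∫ Ψ*·Ψ'' dx / ∫|Ψ|² dx.
d²/dx² sin(jπx/a) = −(jπ/a)²·sin(jπx/a); on 0 ≤ x ≤ a, ∫sin²(jπx/a) dx = a/2 and ∫sin(jπx/a)·sin(lπx/a) dx = 0 for j ≠ l, so only diagonal terms survive in ∫|Ψ|² and ∫Ψ·Ψ″; ∫Ψ·Ψ′ dx = [Ψ²/2] between the walls = 0.
State is unnormalized: ∫|Ψ|² dx = 6.2218, and ∫Ψ*·(−ħ² Ψ'') dx = 530.79, so ⟨p²⟩ = 530.79 / 6.2218.
⟨p²⟩ = 85.312.

85.31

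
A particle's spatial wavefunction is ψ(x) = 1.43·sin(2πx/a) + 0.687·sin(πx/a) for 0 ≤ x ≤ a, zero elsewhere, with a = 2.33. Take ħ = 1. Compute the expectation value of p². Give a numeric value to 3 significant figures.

6.25

p² ψ = −ħ² d²ψ/dx²; ⟨p²⟩ = −ħ² ∫ ψ*·ψ'' dx / ∫|ψ|² dx.
d²/dx² sin(jπx/a) = −(jπ/a)²·sin(jπx/a); on 0 ≤ x ≤ a, ∫sin²(jπx/a) dx = a/2 and ∫sin(jπx/a)·sin(lπx/a) dx = 0 for j ≠ l, so only diagonal terms survive in ∫|ψ|² and ∫ψ·ψ″; ∫ψ·ψ′ dx = [ψ²/2] between the walls = 0.
State is unnormalized: ∫|ψ|² dx = 2.9322, and ∫ψ*·(−ħ² ψ'') dx = 18.324, so ⟨p²⟩ = 18.324 / 2.9322.
⟨p²⟩ = 6.2492.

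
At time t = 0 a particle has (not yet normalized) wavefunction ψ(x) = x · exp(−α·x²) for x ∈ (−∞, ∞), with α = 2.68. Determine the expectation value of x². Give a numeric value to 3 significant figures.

⟨x²⟩ = ∫ x²·|ψ|² dx / ∫|ψ|² dx (integrals over the domain).
Expand each integrand as polynomial × e^(−2αx²) and use ∫x^(2j)·e^(−2αx²) dx = (2j−1)!!/(4α)^j · √(π/(2α)), odd powers → 0; here √(π/(2α)) = 0.76558.
State is unnormalized: ∫|ψ|² dx = 0.071416, and ∫ψ*·x²·ψ dx = 0.019986, so ⟨x²⟩ = 0.019986 / 0.071416.
⟨x²⟩ = 0.27985.

0.280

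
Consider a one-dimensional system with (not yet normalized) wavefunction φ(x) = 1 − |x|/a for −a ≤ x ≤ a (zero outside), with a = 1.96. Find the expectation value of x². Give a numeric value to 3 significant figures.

0.384

⟨x²⟩ = ∫ x²·|φ|² dx / ∫|φ|² dx (integrals over the domain).
φ is even, so ∫ over [−a, a] = 2∫₀ᵃ with φ = 1 − x/a there: ∫₀ᵃ (1 − x/a)² dx = a/3, ∫₀ᵃ x²(1 − x/a)² dx = a³/30, ∫₀ᵃ x⁴(1 − x/a)² dx = a⁵/105.
State is unnormalized: ∫|φ|² dx = 1.3067, and ∫φ*·x²·φ dx = 0.50197, so ⟨x²⟩ = 0.50197 / 1.3067.
⟨x²⟩ = 0.38416.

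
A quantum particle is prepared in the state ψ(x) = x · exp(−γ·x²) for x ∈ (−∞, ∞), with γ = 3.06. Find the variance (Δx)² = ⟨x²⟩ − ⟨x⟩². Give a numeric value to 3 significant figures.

Compute ⟨x⟩ and ⟨x²⟩ separately, then (Δx)² = ⟨x²⟩ − ⟨x⟩².
Expand each integrand as polynomial × e^(−2γx²) and use ∫x^(2j)·e^(−2γx²) dx = (2j−1)!!/(4γ)^j · √(π/(2γ)), odd powers → 0; here √(π/(2γ)) = 0.71647.
Normalization: ∫|ψ|² dx = 0.058535.
⟨x⟩ = 0.0000 and ⟨x²⟩ = 0.24510.
(Δx)² = 0.24510 − (0.0000)² = 0.24510.

0.245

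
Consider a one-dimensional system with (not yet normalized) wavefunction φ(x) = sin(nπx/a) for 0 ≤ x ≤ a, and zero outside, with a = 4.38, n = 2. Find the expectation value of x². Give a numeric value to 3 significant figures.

6.15

⟨x²⟩ = ∫ x²·|φ|² dx / ∫|φ|² dx (integrals over the domain).
With sin²θ = (1 − cos2θ)/2 on 0 ≤ x ≤ a: ∫sin²(nπx/a) dx = a/2, ∫x·sin²(nπx/a) dx = a²/4, ∫x²·sin²(nπx/a) dx = a³·(1/6 − 1/(4n²π²)); higher powers xᵏ the same way, integrating xᵏ·cos(2nπx/a) by parts.
State is unnormalized: ∫|φ|² dx = 2.1900, and ∫φ*·x²·φ dx = 13.473, so ⟨x²⟩ = 13.473 / 2.1900.
⟨x²⟩ = 6.1518.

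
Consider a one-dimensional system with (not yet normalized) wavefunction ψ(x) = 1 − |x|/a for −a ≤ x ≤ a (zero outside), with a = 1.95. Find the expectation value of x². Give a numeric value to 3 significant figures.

0.380

⟨x²⟩ = ∫ x²·|ψ|² dx / ∫|ψ|² dx (integrals over the domain).
ψ is even, so ∫ over [−a, a] = 2∫₀ᵃ with ψ = 1 − x/a there: ∫₀ᵃ (1 − x/a)² dx = a/3, ∫₀ᵃ x²(1 − x/a)² dx = a³/30, ∫₀ᵃ x⁴(1 − x/a)² dx = a⁵/105.
State is unnormalized: ∫|ψ|² dx = 1.3000, and ∫ψ*·x²·ψ dx = 0.49433, so ⟨x²⟩ = 0.49433 / 1.3000.
⟨x²⟩ = 0.38025.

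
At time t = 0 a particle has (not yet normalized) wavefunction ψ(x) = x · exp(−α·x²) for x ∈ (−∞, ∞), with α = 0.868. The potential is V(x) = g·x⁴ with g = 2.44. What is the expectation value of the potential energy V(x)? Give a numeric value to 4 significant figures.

⟨V⟩ = ∫ V(x)·|ψ|² dx / ∫|ψ|² dx.
Expand each integrand as polynomial × e^(−2αx²) and use ∫x^(2j)·e^(−2αx²) dx = (2j−1)!!/(4α)^j · √(π/(2α)), odd powers → 0; here √(π/(2α)) = 1.3452.
State is unnormalized: ∫|ψ|² dx = 0.38745, and ∫ψ*·V(x)·ψ dx = 1.1764, so ⟨V⟩ = 1.1764 / 0.38745.
⟨V⟩ = 3.0361.

3.036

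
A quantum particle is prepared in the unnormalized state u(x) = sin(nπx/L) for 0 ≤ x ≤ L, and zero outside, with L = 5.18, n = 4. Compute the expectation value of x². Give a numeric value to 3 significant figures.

⟨x²⟩ = ∫ x²·|u|² dx / ∫|u|² dx (integrals over the domain).
With sin²θ = (1 − cos2θ)/2 on 0 ≤ x ≤ L: ∫sin²(nπx/L) dx = L/2, ∫x·sin²(nπx/L) dx = L²/4, ∫x²·sin²(nπx/L) dx = L³·(1/6 − 1/(4n²π²)); higher powers xᵏ the same way, integrating xᵏ·cos(2nπx/L) by parts.
State is unnormalized: ∫|u|² dx = 2.5900, and ∫u*·x²·u dx = 22.945, so ⟨x²⟩ = 22.945 / 2.5900.
⟨x²⟩ = 8.8592.

8.86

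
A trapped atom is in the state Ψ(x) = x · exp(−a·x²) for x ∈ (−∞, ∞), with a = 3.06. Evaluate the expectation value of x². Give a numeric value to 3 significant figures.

⟨x²⟩ = ∫ x²·|Ψ|² dx / ∫|Ψ|² dx (integrals over the domain).
Expand each integrand as polynomial × e^(−2ax²) and use ∫x^(2j)·e^(−2ax²) dx = (2j−1)!!/(4a)^j · √(π/(2a)), odd powers → 0; here √(π/(2a)) = 0.71647.
State is unnormalized: ∫|Ψ|² dx = 0.058535, and ∫Ψ*·x²·Ψ dx = 0.014347, so ⟨x²⟩ = 0.014347 / 0.058535.
⟨x²⟩ = 0.24510.

0.245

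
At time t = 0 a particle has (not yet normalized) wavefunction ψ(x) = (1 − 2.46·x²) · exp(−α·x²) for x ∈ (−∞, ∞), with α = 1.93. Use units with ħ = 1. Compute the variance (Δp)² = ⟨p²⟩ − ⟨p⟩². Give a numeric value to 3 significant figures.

6.79

Compute ⟨p⟩ and ⟨p²⟩ separately; (Δp)² = ⟨p²⟩ − ⟨p⟩².
Expand each integrand as polynomial × e^(−2αx²) and use ∫x^(2j)·e^(−2αx²) dx = (2j−1)!!/(4α)^j · √(π/(2α)), odd powers → 0; here √(π/(2α)) = 0.90216. Differentiate with the product rule, d/dx e^(−αx²) = −2αx·e^(−αx²).
Normalization: ∫|ψ|² dx = 0.60202.
⟨p⟩ = 0.0000 and ⟨p²⟩ = 6.7911.
(Δp)² = 6.7911 − (0.0000)² = 6.7911.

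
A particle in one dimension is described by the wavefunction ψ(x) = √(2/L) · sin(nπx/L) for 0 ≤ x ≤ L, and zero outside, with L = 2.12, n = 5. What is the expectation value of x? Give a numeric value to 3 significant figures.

1.06

⟨x⟩ = ∫ x·|ψ|² dx (integrals over the domain).
With sin²θ = (1 − cos2θ)/2 on 0 ≤ x ≤ L: ∫sin²(nπx/L) dx = L/2, ∫x·sin²(nπx/L) dx = L²/4, ∫x²·sin²(nπx/L) dx = L³·(1/6 − 1/(4n²π²)); higher powers xᵏ the same way, integrating xᵏ·cos(2nπx/L) by parts.
⟨x⟩ = 1.0600.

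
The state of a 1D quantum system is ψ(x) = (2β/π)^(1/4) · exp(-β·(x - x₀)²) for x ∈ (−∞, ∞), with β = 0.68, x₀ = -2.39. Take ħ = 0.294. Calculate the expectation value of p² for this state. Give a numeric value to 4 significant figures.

0.05878

p² ψ = −ħ² d²ψ/dx²; ⟨p²⟩ = −ħ² ∫ ψ*·ψ'' dx.
Gaussian moments (u = x − x₀): ∫u^(2j)·e^(−2βu²) du = (2j−1)!!/(4β)^j · √(π/(2β)), odd powers integrate to 0; here √(π/(2β)) = 1.5199. Derivatives: d/dx e^(−βu²) = −2βu·e^(−βu²), d²/dx² e^(−βu²) = (4β²u² − 2β)·e^(−βu²).
⟨p²⟩ = 0.058776.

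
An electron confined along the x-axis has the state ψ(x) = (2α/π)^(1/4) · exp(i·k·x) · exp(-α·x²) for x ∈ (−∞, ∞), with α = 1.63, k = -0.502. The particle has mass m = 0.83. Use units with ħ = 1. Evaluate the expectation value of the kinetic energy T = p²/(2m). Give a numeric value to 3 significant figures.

1.13

T = −(ħ²/2m) d²/dx², so ⟨T⟩ = −(ħ²/2m) ∫ ψ*·ψ'' dx; with m = 0.83.
Gaussian moments: ∫x^(2j)·e^(−2αx²) dx = (2j−1)!!/(4α)^j · √(π/(2α)), odd powers integrate to 0; here √(π/(2α)) = 0.98167. Derivatives: ψ′ = (ik − 2αx)·ψ, ψ″ = ((ik − 2αx)² − 2α)·ψ; the odd-in-x pieces drop out.
⟨T⟩ = 1.1337.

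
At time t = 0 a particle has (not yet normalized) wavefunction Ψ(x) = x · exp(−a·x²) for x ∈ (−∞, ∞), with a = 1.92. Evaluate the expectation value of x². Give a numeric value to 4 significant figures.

⟨x²⟩ = ∫ x²·|Ψ|² dx / ∫|Ψ|² dx (integrals over the domain).
Expand each integrand as polynomial × e^(−2ax²) and use ∫x^(2j)·e^(−2ax²) dx = (2j−1)!!/(4a)^j · √(π/(2a)), odd powers → 0; here √(π/(2a)) = 0.90450.
State is unnormalized: ∫|Ψ|² dx = 0.11777, and ∫Ψ*·x²·Ψ dx = 0.046005, so ⟨x²⟩ = 0.046005 / 0.11777.
⟨x²⟩ = 0.39063.

0.3906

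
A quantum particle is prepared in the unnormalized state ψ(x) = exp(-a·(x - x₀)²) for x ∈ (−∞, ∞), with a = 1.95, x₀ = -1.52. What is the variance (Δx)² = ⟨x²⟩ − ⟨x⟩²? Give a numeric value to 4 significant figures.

0.1282

Compute ⟨x⟩ and ⟨x²⟩ separately, then (Δx)² = ⟨x²⟩ − ⟨x⟩².
Gaussian moments (u = x − x₀): ∫u^(2j)·e^(−2au²) du = (2j−1)!!/(4a)^j · √(π/(2a)), odd powers integrate to 0; here √(π/(2a)) = 0.89752.
Normalization: ∫|ψ|² dx = 0.89752.
⟨x⟩ = -1.5200 and ⟨x²⟩ = 2.4386.
(Δx)² = 2.4386 − (-1.5200)² = 0.12821.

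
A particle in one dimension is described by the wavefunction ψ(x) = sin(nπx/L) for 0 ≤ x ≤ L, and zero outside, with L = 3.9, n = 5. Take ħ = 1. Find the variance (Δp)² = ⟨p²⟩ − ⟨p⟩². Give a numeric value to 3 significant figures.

16.2

Compute ⟨p⟩ and ⟨p²⟩ separately; (Δp)² = ⟨p²⟩ − ⟨p⟩².
d/dx sin(nπx/L) = (nπ/L)·cos(nπx/L) and d²/dx² sin(nπx/L) = −(nπ/L)²·sin(nπx/L); on 0 ≤ x ≤ L, ∫sin²(nπx/L) dx = L/2 and ∫sin(nπx/L)·cos(nπx/L) dx = 0.
Normalization: ∫|ψ|² dx = 1.9500.
⟨p⟩ = 0.0000 and ⟨p²⟩ = 16.222.
(Δp)² = 16.222 − (0.0000)² = 16.222.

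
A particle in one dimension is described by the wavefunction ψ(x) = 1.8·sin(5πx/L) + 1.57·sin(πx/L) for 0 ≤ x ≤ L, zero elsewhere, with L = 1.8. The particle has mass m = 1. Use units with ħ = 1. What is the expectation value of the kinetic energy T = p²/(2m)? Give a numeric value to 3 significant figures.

T = −(ħ²/2m) d²/dx², so ⟨T⟩ = −(ħ²/2m) ∫ ψ*·ψ'' dx / ∫|ψ|² dx; with m = 1.
d²/dx² sin(jπx/L) = −(jπ/L)²·sin(jπx/L); on 0 ≤ x ≤ L, ∫sin²(jπx/L) dx = L/2 and ∫sin(jπx/L)·sin(lπx/L) dx = 0 for j ≠ l, so only diagonal terms survive in ∫|ψ|² and ∫ψ·ψ″; ∫ψ·ψ′ dx = [ψ²/2] between the walls = 0.
State is unnormalized: ∫|ψ|² dx = 5.1344, and ∫ψ*·(−ħ²/2m · ψ'') dx = 114.41, so ⟨T⟩ = 114.41 / 5.1344.
⟨T⟩ = 22.283.

22.3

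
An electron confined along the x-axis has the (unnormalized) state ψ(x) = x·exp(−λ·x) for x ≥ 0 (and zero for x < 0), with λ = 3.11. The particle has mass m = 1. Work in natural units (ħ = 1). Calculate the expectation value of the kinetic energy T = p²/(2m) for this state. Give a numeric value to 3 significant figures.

4.84

T = −(ħ²/2m) d²/dx², so ⟨T⟩ = −(ħ²/2m) ∫ ψ*·ψ'' dx / ∫|ψ|² dx; with m = 1.
Differentiate x·exp(−λ·x) with the product rule; every integrand then reduces to terms xʲ·e^(−2λx) on [0, ∞), with ∫₀^∞ xʲ·e^(−2λx) dx = j!/(2λ)^(j+1).
State is unnormalized: ∫|ψ|² dx = 0.0083111, and ∫ψ*·(−ħ²/2m · ψ'') dx = 0.040193, so ⟨T⟩ = 0.040193 / 0.0083111.
⟨T⟩ = 4.8361.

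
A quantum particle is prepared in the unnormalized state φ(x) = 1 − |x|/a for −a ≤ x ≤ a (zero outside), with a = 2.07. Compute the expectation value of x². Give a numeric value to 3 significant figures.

⟨x²⟩ = ∫ x²·|φ|² dx / ∫|φ|² dx (integrals over the domain).
φ is even, so ∫ over [−a, a] = 2∫₀ᵃ with φ = 1 − x/a there: ∫₀ᵃ (1 − x/a)² dx = a/3, ∫₀ᵃ x²(1 − x/a)² dx = a³/30, ∫₀ᵃ x⁴(1 − x/a)² dx = a⁵/105.
State is unnormalized: ∫|φ|² dx = 1.3800, and ∫φ*·x²·φ dx = 0.59132, so ⟨x²⟩ = 0.59132 / 1.3800.
⟨x²⟩ = 0.42849.

0.428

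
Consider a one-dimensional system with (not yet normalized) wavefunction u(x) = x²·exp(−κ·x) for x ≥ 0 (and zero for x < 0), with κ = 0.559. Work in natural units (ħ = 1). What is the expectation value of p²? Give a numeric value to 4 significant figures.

p² u = −ħ² d²u/dx²; ⟨p²⟩ = −ħ² ∫ u*·u'' dx / ∫|u|² dx.
Differentiate x²·exp(−κ·x) with the product rule; every integrand then reduces to terms xʲ·e^(−2κx) on [0, ∞), with ∫₀^∞ xʲ·e^(−2κx) dx = j!/(2κ)^(j+1).
State is unnormalized: ∫|u|² dx = 13.740, and ∫u*·(−ħ² u'') dx = 1.4312, so ⟨p²⟩ = 1.4312 / 13.740.
⟨p²⟩ = 0.10416.

0.1042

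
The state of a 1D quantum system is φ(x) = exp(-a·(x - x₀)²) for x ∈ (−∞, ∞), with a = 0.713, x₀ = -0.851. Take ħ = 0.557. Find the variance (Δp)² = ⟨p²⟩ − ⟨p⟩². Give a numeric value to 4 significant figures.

0.2212

Compute ⟨p⟩ and ⟨p²⟩ separately; (Δp)² = ⟨p²⟩ − ⟨p⟩².
Gaussian moments (u = x − x₀): ∫u^(2j)·e^(−2au²) du = (2j−1)!!/(4a)^j · √(π/(2a)), odd powers integrate to 0; here √(π/(2a)) = 1.4843. Derivatives: d/dx e^(−au²) = −2au·e^(−au²), d²/dx² e^(−au²) = (4a²u² − 2a)·e^(−au²).
Normalization: ∫|φ|² dx = 1.4843.
⟨p⟩ = 0.0000 and ⟨p²⟩ = 0.22121.
(Δp)² = 0.22121 − (0.0000)² = 0.22121.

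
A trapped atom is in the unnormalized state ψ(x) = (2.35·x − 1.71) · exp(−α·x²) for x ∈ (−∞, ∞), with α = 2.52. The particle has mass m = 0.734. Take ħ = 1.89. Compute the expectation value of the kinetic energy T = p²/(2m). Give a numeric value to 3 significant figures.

T = −(ħ²/2m) d²/dx², so ⟨T⟩ = −(ħ²/2m) ∫ ψ*·ψ'' dx / ∫|ψ|² dx; with m = 0.734.
Expand each integrand as polynomial × e^(−2αx²) and use ∫x^(2j)·e^(−2αx²) dx = (2j−1)!!/(4α)^j · √(π/(2α)), odd powers → 0; here √(π/(2α)) = 0.78951. Differentiate with the product rule, d/dx e^(−αx²) = −2αx·e^(−αx²).
State is unnormalized: ∫|ψ|² dx = 2.7412, and ∫ψ*·(−ħ²/2m · ψ'') dx = 22.113, so ⟨T⟩ = 22.113 / 2.7412.
⟨T⟩ = 8.0672.

8.07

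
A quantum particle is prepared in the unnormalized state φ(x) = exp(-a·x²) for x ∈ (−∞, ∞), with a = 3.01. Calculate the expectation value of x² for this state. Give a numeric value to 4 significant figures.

⟨x²⟩ = ∫ x²·|φ|² dx / ∫|φ|² dx (integrals over the domain).
Gaussian moments: ∫x^(2j)·e^(−2ax²) dx = (2j−1)!!/(4a)^j · √(π/(2a)), odd powers integrate to 0; here √(π/(2a)) = 0.72240.
State is unnormalized: ∫|φ|² dx = 0.72240, and ∫φ*·x²·φ dx = 0.060000, so ⟨x²⟩ = 0.060000 / 0.72240.
⟨x²⟩ = 0.083056.

0.08306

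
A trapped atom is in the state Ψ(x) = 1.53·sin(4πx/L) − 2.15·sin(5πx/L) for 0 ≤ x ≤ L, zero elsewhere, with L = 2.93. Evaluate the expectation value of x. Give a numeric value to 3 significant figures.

⟨x⟩ = ∫ x·|Ψ|² dx / ∫|Ψ|² dx (integrals over the domain).
On 0 ≤ x ≤ L (j ≠ l): ∫sin²(jπx/L) dx = L/2, ∫sin(jπx/L)·sin(lπx/L) dx = 0; diagonal moments ∫x·sin²(jπx/L) dx = L²/4, ∫x²·sin²(jπx/L) dx = L³·(1/6 − 1/(4j²π²)); cross terms ∫x·sin(jπx/L)·sin(lπx/L) dx = 0 for j + l even and −4jlL²/(π²(j² − l²)²) for j + l odd, ∫x²·sin(jπx/L)·sin(lπx/L) dx = (−1)^(j+l)·4jlL³/(π²(j² − l²)²); higher powers the same way via product-to-sum and parts.
State is unnormalized: ∫|Ψ|² dx = 10.201, and ∫Ψ*·x·Ψ dx = 20.597, so ⟨x⟩ = 20.597 / 10.201.
⟨x⟩ = 2.0190.

2.02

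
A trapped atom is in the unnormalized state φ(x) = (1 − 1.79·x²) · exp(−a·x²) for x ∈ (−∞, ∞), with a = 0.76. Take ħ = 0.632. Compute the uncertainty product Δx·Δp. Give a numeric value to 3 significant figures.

Δx = √(⟨x²⟩−⟨x⟩²), Δp = √(⟨p²⟩−⟨p⟩²).
Expand each integrand as polynomial × e^(−2ax²) and use ∫x^(2j)·e^(−2ax²) dx = (2j−1)!!/(4a)^j · √(π/(2a)), odd powers → 0; here √(π/(2a)) = 1.4376. Differentiate with the product rule, d/dx e^(−ax²) = −2ax·e^(−ax²).
Normalization: ∫|φ|² dx = 1.2399.
⟨x⟩ = 0.0000, ⟨x²⟩ = 1.0174 ⇒ Δx = 1.0087.
⟨p⟩ = 0.0000, ⟨p²⟩ = 1.6206 ⇒ Δp = 1.2730.
Δx·Δp = 1.2841.

1.28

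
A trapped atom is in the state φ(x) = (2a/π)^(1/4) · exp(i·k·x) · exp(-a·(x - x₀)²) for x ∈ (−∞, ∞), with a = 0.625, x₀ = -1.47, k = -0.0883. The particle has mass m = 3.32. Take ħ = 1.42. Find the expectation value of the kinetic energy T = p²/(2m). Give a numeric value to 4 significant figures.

0.1922

T = −(ħ²/2m) d²/dx², so ⟨T⟩ = −(ħ²/2m) ∫ φ*·φ'' dx; with m = 3.32.
Gaussian moments (u = x − x₀): ∫u^(2j)·e^(−2au²) du = (2j−1)!!/(4a)^j · √(π/(2a)), odd powers integrate to 0; here √(π/(2a)) = 1.5853. Derivatives: φ′ = (ik − 2au)·φ, φ″ = ((ik − 2au)² − 2a)·φ; the odd-in-u pieces drop out.
⟨T⟩ = 0.19216.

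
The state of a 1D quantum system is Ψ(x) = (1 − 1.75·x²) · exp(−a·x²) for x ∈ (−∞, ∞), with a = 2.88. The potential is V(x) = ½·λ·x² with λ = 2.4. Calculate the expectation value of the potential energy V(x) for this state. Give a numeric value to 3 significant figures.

⟨V⟩ = ∫ V(x)·|Ψ|² dx / ∫|Ψ|² dx.
Expand each integrand as polynomial × e^(−2ax²) and use ∫x^(2j)·e^(−2ax²) dx = (2j−1)!!/(4a)^j · √(π/(2a)), odd powers → 0; here √(π/(2a)) = 0.73852.
State is unnormalized: ∫|Ψ|² dx = 0.56527, and ∫Ψ*·V(x)·Ψ dx = 0.033440, so ⟨V⟩ = 0.033440 / 0.56527.
⟨V⟩ = 0.059158.

0.0592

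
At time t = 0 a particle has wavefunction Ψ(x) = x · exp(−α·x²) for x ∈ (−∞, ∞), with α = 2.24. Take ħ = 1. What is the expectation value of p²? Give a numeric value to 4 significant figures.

p² Ψ = −ħ² d²Ψ/dx²; ⟨p²⟩ = −ħ² ∫ Ψ*·Ψ'' dx / ∫|Ψ|² dx.
Expand each integrand as polynomial × e^(−2αx²) and use ∫x^(2j)·e^(−2αx²) dx = (2j−1)!!/(4α)^j · √(π/(2α)), odd powers → 0; here √(π/(2α)) = 0.83741. Differentiate with the product rule, d/dx e^(−αx²) = −2αx·e^(−αx²).
State is unnormalized: ∫|Ψ|² dx = 0.093460, and ∫Ψ*·(−ħ² Ψ'') dx = 0.62805, so ⟨p²⟩ = 0.62805 / 0.093460.
⟨p²⟩ = 6.7200.

6.720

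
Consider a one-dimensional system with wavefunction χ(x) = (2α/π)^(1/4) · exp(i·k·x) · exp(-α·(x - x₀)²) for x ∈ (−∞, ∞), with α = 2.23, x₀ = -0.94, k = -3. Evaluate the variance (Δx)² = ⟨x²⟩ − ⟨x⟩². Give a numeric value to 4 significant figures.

Compute ⟨x⟩ and ⟨x²⟩ separately, then (Δx)² = ⟨x²⟩ − ⟨x⟩².
Gaussian moments (u = x − x₀): ∫u^(2j)·e^(−2αu²) du = (2j−1)!!/(4α)^j · √(π/(2α)), odd powers integrate to 0; here √(π/(2α)) = 0.83928.
⟨x⟩ = -0.94000 and ⟨x²⟩ = 0.99571.
(Δx)² = 0.99571 − (-0.94000)² = 0.11211.

0.1121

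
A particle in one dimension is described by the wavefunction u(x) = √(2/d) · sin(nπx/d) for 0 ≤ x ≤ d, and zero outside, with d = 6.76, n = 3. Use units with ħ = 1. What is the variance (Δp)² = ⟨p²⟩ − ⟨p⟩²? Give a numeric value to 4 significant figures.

1.944

Compute ⟨p⟩ and ⟨p²⟩ separately; (Δp)² = ⟨p²⟩ − ⟨p⟩².
d/dx sin(nπx/d) = (nπ/d)·cos(nπx/d) and d²/dx² sin(nπx/d) = −(nπ/d)²·sin(nπx/d); on 0 ≤ x ≤ d, ∫sin²(nπx/d) dx = d/2 and ∫sin(nπx/d)·cos(nπx/d) dx = 0.
⟨p⟩ = 0.0000 and ⟨p²⟩ = 1.9438.
(Δp)² = 1.9438 − (0.0000)² = 1.9438.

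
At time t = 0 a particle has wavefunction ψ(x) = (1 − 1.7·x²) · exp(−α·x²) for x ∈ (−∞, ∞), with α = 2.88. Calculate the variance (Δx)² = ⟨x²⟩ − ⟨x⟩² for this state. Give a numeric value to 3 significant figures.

0.0497

Compute ⟨x⟩ and ⟨x²⟩ separately, then (Δx)² = ⟨x²⟩ − ⟨x⟩².
Expand each integrand as polynomial × e^(−2αx²) and use ∫x^(2j)·e^(−2αx²) dx = (2j−1)!!/(4α)^j · √(π/(2α)), odd powers → 0; here √(π/(2α)) = 0.73852.
Normalization: ∫|ψ|² dx = 0.56880.
⟨x⟩ = 0.0000 and ⟨x²⟩ = 0.049730.
(Δx)² = 0.049730 − (0.0000)² = 0.049730.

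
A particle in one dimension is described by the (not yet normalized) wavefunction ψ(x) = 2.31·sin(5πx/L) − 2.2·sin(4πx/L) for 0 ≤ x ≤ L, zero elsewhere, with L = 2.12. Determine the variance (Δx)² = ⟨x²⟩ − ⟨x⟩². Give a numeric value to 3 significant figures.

0.183

Compute ⟨x⟩ and ⟨x²⟩ separately, then (Δx)² = ⟨x²⟩ − ⟨x⟩².
On 0 ≤ x ≤ L (j ≠ l): ∫sin²(jπx/L) dx = L/2, ∫sin(jπx/L)·sin(lπx/L) dx = 0; diagonal moments ∫x·sin²(jπx/L) dx = L²/4, ∫x²·sin²(jπx/L) dx = L³·(1/6 − 1/(4j²π²)); cross terms ∫x·sin(jπx/L)·sin(lπx/L) dx = 0 for j + l even and −4jlL²/(π²(j² − l²)²) for j + l odd, ∫x²·sin(jπx/L)·sin(lπx/L) dx = (−1)^(j+l)·4jlL³/(π²(j² − l²)²); higher powers the same way via product-to-sum and parts.
Normalization: ∫|ψ|² dx = 10.787.
⟨x⟩ = 1.4838 and ⟨x²⟩ = 2.3850.
(Δx)² = 2.3850 − (1.4838)² = 0.18339.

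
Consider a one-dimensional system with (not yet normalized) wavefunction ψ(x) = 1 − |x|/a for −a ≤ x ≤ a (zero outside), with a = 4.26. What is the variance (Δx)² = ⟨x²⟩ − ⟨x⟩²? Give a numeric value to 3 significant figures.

Compute ⟨x⟩ and ⟨x²⟩ separately, then (Δx)² = ⟨x²⟩ − ⟨x⟩².
ψ is even, so ∫ over [−a, a] = 2∫₀ᵃ with ψ = 1 − x/a there: ∫₀ᵃ (1 − x/a)² dx = a/3, ∫₀ᵃ x²(1 − x/a)² dx = a³/30, ∫₀ᵃ x⁴(1 − x/a)² dx = a⁵/105.
Normalization: ∫|ψ|² dx = 2.8400.
⟨x⟩ = 0.0000 and ⟨x²⟩ = 1.8148.
(Δx)² = 1.8148 − (0.0000)² = 1.8148.

1.81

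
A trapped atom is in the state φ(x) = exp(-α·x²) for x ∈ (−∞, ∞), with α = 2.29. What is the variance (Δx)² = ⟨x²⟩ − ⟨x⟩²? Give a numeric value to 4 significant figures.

Compute ⟨x⟩ and ⟨x²⟩ separately, then (Δx)² = ⟨x²⟩ − ⟨x⟩².
Gaussian moments: ∫x^(2j)·e^(−2αx²) dx = (2j−1)!!/(4α)^j · √(π/(2α)), odd powers integrate to 0; here √(π/(2α)) = 0.82821.
Normalization: ∫|φ|² dx = 0.82821.
⟨x⟩ = 0.0000 and ⟨x²⟩ = 0.10917.
(Δx)² = 0.10917 − (0.0000)² = 0.10917.

0.1092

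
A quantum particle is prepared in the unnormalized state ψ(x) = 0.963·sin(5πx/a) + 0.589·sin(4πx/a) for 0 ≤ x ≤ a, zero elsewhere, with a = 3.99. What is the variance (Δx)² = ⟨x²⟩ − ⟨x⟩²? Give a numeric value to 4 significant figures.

0.7841

Compute ⟨x⟩ and ⟨x²⟩ separately, then (Δx)² = ⟨x²⟩ − ⟨x⟩².
On 0 ≤ x ≤ a (j ≠ l): ∫sin²(jπx/a) dx = a/2, ∫sin(jπx/a)·sin(lπx/a) dx = 0; diagonal moments ∫x·sin²(jπx/a) dx = a²/4, ∫x²·sin²(jπx/a) dx = a³·(1/6 − 1/(4j²π²)); cross terms ∫x·sin(jπx/a)·sin(lπx/a) dx = 0 for j + l even and −4jla²/(π²(j² − l²)²) for j + l odd, ∫x²·sin(jπx/a)·sin(lπx/a) dx = (−1)^(j+l)·4jla³/(π²(j² − l²)²); higher powers the same way via product-to-sum and parts.
Normalization: ∫|ψ|² dx = 2.5422.
⟨x⟩ = 1.2841 and ⟨x²⟩ = 2.4330.
(Δx)² = 2.4330 − (1.2841)² = 0.78409.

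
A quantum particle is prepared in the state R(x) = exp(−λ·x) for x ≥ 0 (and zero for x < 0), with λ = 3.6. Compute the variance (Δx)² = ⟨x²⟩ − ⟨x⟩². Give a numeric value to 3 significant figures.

0.0193

Compute ⟨x⟩ and ⟨x²⟩ separately, then (Δx)² = ⟨x²⟩ − ⟨x⟩².
Every integrand reduces to terms xʲ·e^(−2λx) on [0, ∞); use ∫₀^∞ xʲ·e^(−2λx) dx = j!/(2λ)^(j+1).
Normalization: ∫|R|² dx = 0.13889.
⟨x⟩ = 0.13889 and ⟨x²⟩ = 0.038580.
(Δx)² = 0.038580 − (0.13889)² = 0.019290.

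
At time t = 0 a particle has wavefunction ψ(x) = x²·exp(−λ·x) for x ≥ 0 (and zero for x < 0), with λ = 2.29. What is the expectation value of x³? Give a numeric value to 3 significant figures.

2.19

⟨x³⟩ = ∫ x³·|ψ|² dx / ∫|ψ|² dx (integrals over the domain).
Every integrand reduces to terms xʲ·e^(−2λx) on [0, ∞); use ∫₀^∞ xʲ·e^(−2λx) dx = j!/(2λ)^(j+1).
State is unnormalized: ∫|ψ|² dx = 0.011909, and ∫ψ*·x³·ψ dx = 0.026032, so ⟨x³⟩ = 0.026032 / 0.011909.
⟨x³⟩ = 2.1859.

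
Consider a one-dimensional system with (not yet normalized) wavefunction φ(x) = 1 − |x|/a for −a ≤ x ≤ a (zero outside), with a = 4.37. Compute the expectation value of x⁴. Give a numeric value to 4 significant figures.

10.42

⟨x⁴⟩ = ∫ x⁴·|φ|² dx / ∫|φ|² dx (integrals over the domain).
φ is even, so ∫ over [−a, a] = 2∫₀ᵃ with φ = 1 − x/a there: ∫₀ᵃ (1 − x/a)² dx = a/3, ∫₀ᵃ x²(1 − x/a)² dx = a³/30, ∫₀ᵃ x⁴(1 − x/a)² dx = a⁵/105.
State is unnormalized: ∫|φ|² dx = 2.9133, and ∫φ*·x⁴·φ dx = 30.356, so ⟨x⁴⟩ = 30.356 / 2.9133.
⟨x⁴⟩ = 10.420.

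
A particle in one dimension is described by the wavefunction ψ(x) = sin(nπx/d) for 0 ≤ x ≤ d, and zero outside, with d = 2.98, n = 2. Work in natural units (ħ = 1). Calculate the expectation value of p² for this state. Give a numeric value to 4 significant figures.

p² ψ = −ħ² d²ψ/dx²; ⟨p²⟩ = −ħ² ∫ ψ*·ψ'' dx / ∫|ψ|² dx.
d/dx sin(nπx/d) = (nπ/d)·cos(nπx/d) and d²/dx² sin(nπx/d) = −(nπ/d)²·sin(nπx/d); on 0 ≤ x ≤ d, ∫sin²(nπx/d) dx = d/2 and ∫sin(nπx/d)·cos(nπx/d) dx = 0.
State is unnormalized: ∫|ψ|² dx = 1.4900, and ∫ψ*·(−ħ² ψ'') dx = 6.6239, so ⟨p²⟩ = 6.6239 / 1.4900.
⟨p²⟩ = 4.4456.

4.446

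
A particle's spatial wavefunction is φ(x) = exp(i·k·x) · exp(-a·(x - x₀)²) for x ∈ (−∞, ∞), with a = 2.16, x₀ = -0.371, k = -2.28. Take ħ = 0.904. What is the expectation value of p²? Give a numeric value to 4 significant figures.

6.013

p² φ = −ħ² d²φ/dx²; ⟨p²⟩ = −ħ² ∫ φ*·φ'' dx / ∫|φ|² dx.
Gaussian moments (u = x − x₀): ∫u^(2j)·e^(−2au²) du = (2j−1)!!/(4a)^j · √(π/(2a)), odd powers integrate to 0; here √(π/(2a)) = 0.85277. Derivatives: φ′ = (ik − 2au)·φ, φ″ = ((ik − 2au)² − 2a)·φ; the odd-in-u pieces drop out.
State is unnormalized: ∫|φ|² dx = 0.85277, and ∫φ*·(−ħ² φ'') dx = 5.1281, so ⟨p²⟩ = 5.1281 / 0.85277.
⟨p²⟩ = 6.0134.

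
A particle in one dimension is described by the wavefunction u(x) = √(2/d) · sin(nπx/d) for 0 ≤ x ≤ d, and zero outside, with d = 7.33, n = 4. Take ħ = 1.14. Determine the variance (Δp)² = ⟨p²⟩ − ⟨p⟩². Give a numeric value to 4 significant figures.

Compute ⟨p⟩ and ⟨p²⟩ separately; (Δp)² = ⟨p²⟩ − ⟨p⟩².
d/dx sin(nπx/d) = (nπ/d)·cos(nπx/d) and d²/dx² sin(nπx/d) = −(nπ/d)²·sin(nπx/d); on 0 ≤ x ≤ d, ∫sin²(nπx/d) dx = d/2 and ∫sin(nπx/d)·cos(nπx/d) dx = 0.
⟨p⟩ = 0.0000 and ⟨p²⟩ = 3.8196.
(Δp)² = 3.8196 − (0.0000)² = 3.8196.

3.820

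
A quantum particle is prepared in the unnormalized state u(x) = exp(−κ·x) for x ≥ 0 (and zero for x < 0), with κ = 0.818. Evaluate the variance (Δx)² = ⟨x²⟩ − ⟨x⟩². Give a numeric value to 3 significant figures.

Compute ⟨x⟩ and ⟨x²⟩ separately, then (Δx)² = ⟨x²⟩ − ⟨x⟩².
Every integrand reduces to terms xʲ·e^(−2κx) on [0, ∞); use ∫₀^∞ xʲ·e^(−2κx) dx = j!/(2κ)^(j+1).
Normalization: ∫|u|² dx = 0.61125.
⟨x⟩ = 0.61125 and ⟨x²⟩ = 0.74725.
(Δx)² = 0.74725 − (0.61125)² = 0.37362.

0.374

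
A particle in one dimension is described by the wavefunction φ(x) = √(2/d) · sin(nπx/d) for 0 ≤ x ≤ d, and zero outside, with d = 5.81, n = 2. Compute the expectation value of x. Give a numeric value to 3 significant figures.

2.91

⟨x⟩ = ∫ x·|φ|² dx (integrals over the domain).
With sin²θ = (1 − cos2θ)/2 on 0 ≤ x ≤ d: ∫sin²(nπx/d) dx = d/2, ∫x·sin²(nπx/d) dx = d²/4, ∫x²·sin²(nπx/d) dx = d³·(1/6 − 1/(4n²π²)); higher powers xᵏ the same way, integrating xᵏ·cos(2nπx/d) by parts.
⟨x⟩ = 2.9050.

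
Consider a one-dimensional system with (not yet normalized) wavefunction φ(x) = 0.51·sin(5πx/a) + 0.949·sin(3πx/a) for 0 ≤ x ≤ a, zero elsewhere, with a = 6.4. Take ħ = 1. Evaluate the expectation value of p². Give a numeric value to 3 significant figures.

p² φ = −ħ² d²φ/dx²; ⟨p²⟩ = −ħ² ∫ φ*·φ'' dx / ∫|φ|² dx.
d²/dx² sin(jπx/a) = −(jπ/a)²·sin(jπx/a); on 0 ≤ x ≤ a, ∫sin²(jπx/a) dx = a/2 and ∫sin(jπx/a)·sin(lπx/a) dx = 0 for j ≠ l, so only diagonal terms survive in ∫|φ|² and ∫φ·φ″; ∫φ·φ′ dx = [φ²/2] between the walls = 0.
State is unnormalized: ∫|φ|² dx = 3.7142, and ∫φ*·(−ħ² φ'') dx = 11.264, so ⟨p²⟩ = 11.264 / 3.7142.
⟨p²⟩ = 3.0325.

3.03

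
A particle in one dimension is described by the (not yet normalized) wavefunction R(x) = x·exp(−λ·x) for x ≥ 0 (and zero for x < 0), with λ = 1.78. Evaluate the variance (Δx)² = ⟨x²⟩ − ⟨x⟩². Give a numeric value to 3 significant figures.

0.237

Compute ⟨x⟩ and ⟨x²⟩ separately, then (Δx)² = ⟨x²⟩ − ⟨x⟩².
Every integrand reduces to terms xʲ·e^(−2λx) on [0, ∞); use ∫₀^∞ xʲ·e^(−2λx) dx = j!/(2λ)^(j+1).
Normalization: ∫|R|² dx = 0.044328.
⟨x⟩ = 0.84270 and ⟨x²⟩ = 0.94685.
(Δx)² = 0.94685 − (0.84270)² = 0.23671.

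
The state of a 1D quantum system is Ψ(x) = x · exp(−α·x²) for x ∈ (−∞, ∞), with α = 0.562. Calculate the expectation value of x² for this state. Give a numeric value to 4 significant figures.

⟨x²⟩ = ∫ x²·|Ψ|² dx / ∫|Ψ|² dx (integrals over the domain).
Expand each integrand as polynomial × e^(−2αx²) and use ∫x^(2j)·e^(−2αx²) dx = (2j−1)!!/(4α)^j · √(π/(2α)), odd powers → 0; here √(π/(2α)) = 1.6718.
State is unnormalized: ∫|Ψ|² dx = 0.74370, and ∫Ψ*·x²·Ψ dx = 0.99248, so ⟨x²⟩ = 0.99248 / 0.74370.
⟨x²⟩ = 1.3345.

1.335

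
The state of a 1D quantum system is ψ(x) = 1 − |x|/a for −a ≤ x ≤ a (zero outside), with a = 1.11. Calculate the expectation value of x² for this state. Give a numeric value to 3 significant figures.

0.123

⟨x²⟩ = ∫ x²·|ψ|² dx / ∫|ψ|² dx (integrals over the domain).
ψ is even, so ∫ over [−a, a] = 2∫₀ᵃ with ψ = 1 − x/a there: ∫₀ᵃ (1 − x/a)² dx = a/3, ∫₀ᵃ x²(1 − x/a)² dx = a³/30, ∫₀ᵃ x⁴(1 − x/a)² dx = a⁵/105.
State is unnormalized: ∫|ψ|² dx = 0.74000, and ∫ψ*·x²·ψ dx = 0.091175, so ⟨x²⟩ = 0.091175 / 0.74000.
⟨x²⟩ = 0.12321.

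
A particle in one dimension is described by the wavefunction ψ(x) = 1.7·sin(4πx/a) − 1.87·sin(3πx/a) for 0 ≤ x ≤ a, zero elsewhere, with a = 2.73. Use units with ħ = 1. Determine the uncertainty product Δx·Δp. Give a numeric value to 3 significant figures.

Δx = √(⟨x²⟩−⟨x⟩²), Δp = √(⟨p²⟩−⟨p⟩²).
On 0 ≤ x ≤ a (j ≠ l): ∫sin²(jπx/a) dx = a/2, ∫sin(jπx/a)·sin(lπx/a) dx = 0; diagonal moments ∫x·sin²(jπx/a) dx = a²/4, ∫x²·sin²(jπx/a) dx = a³·(1/6 − 1/(4j²π²)); cross terms ∫x·sin(jπx/a)·sin(lπx/a) dx = 0 for j + l even and −4jla²/(π²(j² − l²)²) for j + l odd, ∫x²·sin(jπx/a)·sin(lπx/a) dx = (−1)^(j+l)·4jla³/(π²(j² − l²)²); higher powers the same way via product-to-sum and parts. d²/dx² sin(jπx/a) = −(jπ/a)²·sin(jπx/a); on 0 ≤ x ≤ a, ∫sin²(jπx/a) dx = a/2 and ∫sin(jπx/a)·sin(lπx/a) dx = 0 for j ≠ l, so only diagonal terms survive in ∫|ψ|² and ∫ψ·ψ″; ∫ψ·ψ′ dx = [ψ²/2] between the walls = 0.
Normalization: ∫|ψ|² dx = 8.7181.
⟨x⟩ = 1.9045, ⟨x²⟩ = 3.9234 ⇒ Δx = 0.54442.
⟨p⟩ = 0.0000, ⟨p²⟩ = 16.113 ⇒ Δp = 4.0141.
Δx·Δp = 2.1854.

2.19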